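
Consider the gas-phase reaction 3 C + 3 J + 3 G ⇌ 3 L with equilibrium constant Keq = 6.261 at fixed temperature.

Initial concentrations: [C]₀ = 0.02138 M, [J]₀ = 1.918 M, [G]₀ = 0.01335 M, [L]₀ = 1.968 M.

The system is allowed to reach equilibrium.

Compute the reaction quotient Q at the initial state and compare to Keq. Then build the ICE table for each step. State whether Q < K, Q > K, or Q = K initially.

Q₀ = 4.6458e+10; Q > K (proceeds reverse)

Q₀ = 4.6458e+10 vs Keq = 6.261 ⇒ Q>K, reverse
Step 1:
                   C          J          G          L
  init       0.02138      1.918    0.01335      1.968
  Δ           0.5431     0.5431     0.5431    -0.5431
  eq          0.5645      2.461     0.5565      1.425
  solve Keq expr → x = -0.181; check Q = 6.261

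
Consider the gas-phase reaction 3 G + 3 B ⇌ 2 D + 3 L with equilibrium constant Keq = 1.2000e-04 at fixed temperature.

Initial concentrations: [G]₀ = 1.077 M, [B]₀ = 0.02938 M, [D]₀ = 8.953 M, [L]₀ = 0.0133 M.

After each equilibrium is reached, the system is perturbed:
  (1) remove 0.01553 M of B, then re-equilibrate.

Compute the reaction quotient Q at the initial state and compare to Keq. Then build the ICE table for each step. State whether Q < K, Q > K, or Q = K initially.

Q₀ = 5.952 vs Keq = 1.2000e-04 ⇒ Q>K, reverse
Step 1:
                   G          B          D          L
  init         1.077    0.02938      8.953     0.0133
  Δ          0.01277    0.01277  -0.008516   -0.01277
  eq            1.09    0.04215      8.944 5.2586e-04
  solve Keq expr → x = -0.004258; check Q = 1.2000e-04
Then remove 0.01553 M of B.
Step 2:
                   G          B          D          L
  init          1.09    0.02662      8.944 5.2586e-04
  Δ       1.9128e-04 1.9128e-04 -1.2752e-04 -1.9128e-04
  eq            1.09    0.02682      8.944 3.3457e-04
  solve Keq expr → x = -6.3761e-05; check Q = 1.2000e-04

Q₀ = 5.952; Q > K (proceeds reverse)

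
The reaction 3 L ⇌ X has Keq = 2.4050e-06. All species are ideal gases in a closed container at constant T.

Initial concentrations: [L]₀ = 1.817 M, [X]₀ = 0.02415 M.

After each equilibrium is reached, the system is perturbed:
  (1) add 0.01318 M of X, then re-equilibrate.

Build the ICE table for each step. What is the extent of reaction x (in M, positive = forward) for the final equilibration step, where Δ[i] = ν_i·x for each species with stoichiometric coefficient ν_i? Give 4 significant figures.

x = -0.01318 M

Q₀ = 0.004026 vs Keq = 2.4050e-06 ⇒ Q>K, reverse
Step 1:
                  L         X
  Initial     1.817   0.02415
  Change     0.0724  -0.02413
  Equil       1.889 1.6221e-05
  solve Keq expr → x = -0.02413; check Q = 2.4050e-06
Then add 0.01318 M of X.
Step 2:
                  L         X
  Initial     1.889    0.0132
  Change    0.03954  -0.01318
  Equil       1.929 1.7261e-05
  solve Keq expr → x = -0.01318; check Q = 2.4050e-06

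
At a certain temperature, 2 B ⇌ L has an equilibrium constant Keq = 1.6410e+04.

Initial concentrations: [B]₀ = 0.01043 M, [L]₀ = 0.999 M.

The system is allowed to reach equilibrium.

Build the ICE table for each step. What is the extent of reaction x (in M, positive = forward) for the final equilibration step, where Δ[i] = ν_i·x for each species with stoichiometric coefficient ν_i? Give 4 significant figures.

x = 0.001311 M

Q₀ = 9183 vs Keq = 1.6410e+04 ⇒ Q<K, forward
Step 1:
                  B         L
  Initial   0.01043     0.999
  Change  -0.002622  0.001311
  Equil    0.007808         1
  solve Keq expr → x = 0.001311; check Q = 1.6410e+04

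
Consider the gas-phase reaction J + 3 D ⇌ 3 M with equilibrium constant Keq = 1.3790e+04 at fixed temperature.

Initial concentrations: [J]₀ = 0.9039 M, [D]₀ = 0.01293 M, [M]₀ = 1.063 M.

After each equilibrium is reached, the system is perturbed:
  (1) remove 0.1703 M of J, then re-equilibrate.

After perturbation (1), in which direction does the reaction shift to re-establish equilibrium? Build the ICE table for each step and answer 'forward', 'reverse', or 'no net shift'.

Direction: reverse

Q₀ = 6.1473e+05 vs Keq = 1.3790e+04 ⇒ Q>K, reverse
Step 1:
                    J           D           M
  init         0.9039     0.01293       1.063
  Δ           0.01046     0.03139    -0.03139
  eq           0.9144     0.04432       1.032
  solve Keq expr → x = -0.01046; check Q = 1.3790e+04
Then remove 0.1703 M of J.
Step 2:
                    J           D           M
  init         0.7441     0.04432       1.032
  Δ        9.9770e-04    0.002993   -0.002993
  eq           0.7451     0.04732       1.029
  solve Keq expr → x = -9.9770e-04; check Q = 1.3790e+04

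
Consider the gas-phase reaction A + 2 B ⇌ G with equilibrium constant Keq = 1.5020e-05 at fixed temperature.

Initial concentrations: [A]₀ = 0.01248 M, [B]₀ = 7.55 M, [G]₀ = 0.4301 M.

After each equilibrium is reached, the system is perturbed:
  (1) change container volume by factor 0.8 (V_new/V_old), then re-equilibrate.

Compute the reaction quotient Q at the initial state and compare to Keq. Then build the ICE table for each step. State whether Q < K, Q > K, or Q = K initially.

Q₀ = 0.6046; Q > K (proceeds reverse)

Q₀ = 0.6046 vs Keq = 1.5020e-05 ⇒ Q>K, reverse
Step 1:
                   A          B          G
  I          0.01248       7.55     0.4301
  C           0.4296     0.8593    -0.4296
  E           0.4421      8.409 4.6959e-04
  solve Keq expr → x = -0.4296; check Q = 1.5020e-05
Then change container volume by factor 0.8 (V_new/V_old).
Step 2:
                   A          B          G
  I           0.5526      10.51 5.8698e-04
  C       -3.2952e-04 -6.5903e-04 3.2952e-04
  E           0.5523      10.51 9.1650e-04
  solve Keq expr → x = 3.2952e-04; check Q = 1.5020e-05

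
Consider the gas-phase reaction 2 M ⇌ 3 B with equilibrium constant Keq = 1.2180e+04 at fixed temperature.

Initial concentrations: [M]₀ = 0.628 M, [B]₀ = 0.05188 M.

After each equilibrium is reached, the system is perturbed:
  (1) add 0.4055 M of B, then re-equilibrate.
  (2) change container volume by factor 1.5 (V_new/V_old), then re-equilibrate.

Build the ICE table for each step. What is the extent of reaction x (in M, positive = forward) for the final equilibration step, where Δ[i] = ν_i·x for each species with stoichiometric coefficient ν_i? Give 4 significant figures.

Q₀ = 3.5406e-04 vs Keq = 1.2180e+04 ⇒ Q<K, forward
Step 1:
                  M         B
  Initial     0.628   0.05188
  Change    -0.6192    0.9288
  Equil      0.0088    0.9807
  solve Keq expr → x = 0.3096; check Q = 1.2180e+04
Then add 0.4055 M of B.
Step 2:
                  M         B
  Initial    0.0088     1.386
  Change   0.005848 -0.008772
  Equil     0.01465     1.377
  solve Keq expr → x = -0.002924; check Q = 1.2180e+04
Then change container volume by factor 1.5 (V_new/V_old).
Step 3:
                  M         B
  Initial  0.009765    0.9183
  Change  -0.001758  0.002636
  Equil    0.008008    0.9209
  solve Keq expr → x = 8.7879e-04; check Q = 1.2180e+04

x = 8.7879e-04 M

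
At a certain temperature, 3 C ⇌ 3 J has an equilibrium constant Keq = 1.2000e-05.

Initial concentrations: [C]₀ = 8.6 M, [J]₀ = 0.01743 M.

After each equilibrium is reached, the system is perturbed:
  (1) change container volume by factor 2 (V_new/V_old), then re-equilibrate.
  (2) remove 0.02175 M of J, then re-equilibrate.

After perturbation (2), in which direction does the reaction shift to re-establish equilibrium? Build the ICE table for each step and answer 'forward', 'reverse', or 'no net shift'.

Direction: forward

Q₀ = 8.3252e-09 vs Keq = 1.2000e-05 ⇒ Q<K, forward
Step 1:
                  C         J
  Initial       8.6   0.01743
  Change    -0.1754    0.1754
  Equil       8.425    0.1929
  solve Keq expr → x = 0.05848; check Q = 1.2000e-05
Then change container volume by factor 2 (V_new/V_old).
Step 2:
                  C         J
  Initial     4.212   0.09644
  Change          0         0
  Equil       4.212   0.09644
  solve Keq expr → x = 0; check Q = 1.2000e-05
Then remove 0.02175 M of J.
Step 3:
                  C         J
  Initial     4.212   0.07469
  Change   -0.02126   0.02126
  Equil       4.191   0.09595
  solve Keq expr → x = 0.007088; check Q = 1.2000e-05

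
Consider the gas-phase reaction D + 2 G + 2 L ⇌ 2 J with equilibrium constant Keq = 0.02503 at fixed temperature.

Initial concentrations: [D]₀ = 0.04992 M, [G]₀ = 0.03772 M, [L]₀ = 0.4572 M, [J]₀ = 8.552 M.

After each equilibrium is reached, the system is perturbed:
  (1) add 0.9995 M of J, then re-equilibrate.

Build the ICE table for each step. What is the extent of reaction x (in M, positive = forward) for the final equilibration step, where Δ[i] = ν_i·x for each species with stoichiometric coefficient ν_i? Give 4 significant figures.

x = -0.1365 M

Q₀ = 4.9261e+06 vs Keq = 0.02503 ⇒ Q>K, reverse
Step 1:
                    D           G           L           J
  Initial     0.04992     0.03772      0.4572       8.552
  Change        2.068       4.137       4.137      -4.137
  Equil         2.118       4.174       4.594       4.415
  solve Keq expr → x = -2.068; check Q = 0.02503
Then add 0.9995 M of J.
Step 2:
                    D           G           L           J
  Initial       2.118       4.174       4.594       5.415
  Change       0.1365       0.273       0.273      -0.273
  Equil         2.255       4.447       4.867       5.142
  solve Keq expr → x = -0.1365; check Q = 0.02503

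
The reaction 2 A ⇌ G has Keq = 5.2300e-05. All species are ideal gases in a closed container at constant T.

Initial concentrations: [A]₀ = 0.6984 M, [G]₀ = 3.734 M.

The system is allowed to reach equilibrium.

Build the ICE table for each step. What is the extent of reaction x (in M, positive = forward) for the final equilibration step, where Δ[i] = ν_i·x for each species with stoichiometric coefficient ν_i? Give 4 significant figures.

Q₀ = 7.655 vs Keq = 5.2300e-05 ⇒ Q>K, reverse
Step 1:
                  A         G
  init       0.6984     3.734
  Δ           7.461    -3.731
  eq          8.159  0.003482
  solve Keq expr → x = -3.731; check Q = 5.2300e-05

x = -3.731 M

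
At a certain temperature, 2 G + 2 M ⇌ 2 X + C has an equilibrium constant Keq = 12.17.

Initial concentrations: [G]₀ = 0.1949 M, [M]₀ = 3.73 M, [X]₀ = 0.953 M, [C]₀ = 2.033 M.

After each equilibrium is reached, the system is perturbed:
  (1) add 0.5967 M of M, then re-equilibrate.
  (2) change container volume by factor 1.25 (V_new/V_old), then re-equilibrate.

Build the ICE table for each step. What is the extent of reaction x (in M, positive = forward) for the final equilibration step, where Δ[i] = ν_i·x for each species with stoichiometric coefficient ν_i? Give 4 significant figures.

x = -0.004194 M

Q₀ = 3.494 vs Keq = 12.17 ⇒ Q<K, forward
Step 1:
                   G          M          X          C
  Initial     0.1949       3.73      0.953      2.033
  Change    -0.07836   -0.07836    0.07836    0.03918
  Equil       0.1165      3.652      1.031      2.072
  solve Keq expr → x = 0.03918; check Q = 12.17
Then add 0.5967 M of M.
Step 2:
                   G          M          X          C
  Initial     0.1165      4.248      1.031      2.072
  Change    -0.01444   -0.01444    0.01444   0.007221
  Equil       0.1021      4.234      1.046      2.079
  solve Keq expr → x = 0.007221; check Q = 12.17
Then change container volume by factor 1.25 (V_new/V_old).
Step 3:
                   G          M          X          C
  Initial    0.08168      3.387     0.8366      1.664
  Change    0.008388   0.008388  -0.008388  -0.004194
  Equil      0.09007      3.396     0.8283      1.659
  solve Keq expr → x = -0.004194; check Q = 12.17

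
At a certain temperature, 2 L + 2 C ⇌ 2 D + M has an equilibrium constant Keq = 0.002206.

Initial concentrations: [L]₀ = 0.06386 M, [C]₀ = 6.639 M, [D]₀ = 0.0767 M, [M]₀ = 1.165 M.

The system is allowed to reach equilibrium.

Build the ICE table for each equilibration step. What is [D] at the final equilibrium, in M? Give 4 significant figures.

Q₀ = 0.03813 vs Keq = 0.002206 ⇒ Q>K, reverse
Step 1:
                   L          C          D          M
  init       0.06386      6.639     0.0767      1.165
  Δ          0.04479    0.04479   -0.04479    -0.0224
  eq          0.1087      6.684    0.03191      1.143
  solve Keq expr → x = -0.0224; check Q = 0.002206

[D]_eq = 0.03191 M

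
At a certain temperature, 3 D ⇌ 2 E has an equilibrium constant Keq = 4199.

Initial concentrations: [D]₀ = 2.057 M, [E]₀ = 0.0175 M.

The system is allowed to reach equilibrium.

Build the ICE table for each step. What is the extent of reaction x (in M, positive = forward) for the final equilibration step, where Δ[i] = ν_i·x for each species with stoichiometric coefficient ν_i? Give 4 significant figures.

x = 0.6606 M

Q₀ = 3.5186e-05 vs Keq = 4199 ⇒ Q<K, forward
Step 1:
                  D         E
  Initial     2.057    0.0175
  Change     -1.982     1.321
  Equil     0.07529     1.339
  solve Keq expr → x = 0.6606; check Q = 4199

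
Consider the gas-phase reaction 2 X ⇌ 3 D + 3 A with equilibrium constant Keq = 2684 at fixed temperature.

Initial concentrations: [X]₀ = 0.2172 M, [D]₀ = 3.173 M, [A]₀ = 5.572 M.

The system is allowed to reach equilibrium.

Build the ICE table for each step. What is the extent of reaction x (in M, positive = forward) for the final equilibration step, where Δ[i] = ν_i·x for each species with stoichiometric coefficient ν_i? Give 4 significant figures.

x = -0.263 M

Q₀ = 1.1715e+05 vs Keq = 2684 ⇒ Q>K, reverse
Step 1:
                   X          D          A
  Initial     0.2172      3.173      5.572
  Change       0.526     -0.789     -0.789
  Equil       0.7432      2.384      4.783
  solve Keq expr → x = -0.263; check Q = 2684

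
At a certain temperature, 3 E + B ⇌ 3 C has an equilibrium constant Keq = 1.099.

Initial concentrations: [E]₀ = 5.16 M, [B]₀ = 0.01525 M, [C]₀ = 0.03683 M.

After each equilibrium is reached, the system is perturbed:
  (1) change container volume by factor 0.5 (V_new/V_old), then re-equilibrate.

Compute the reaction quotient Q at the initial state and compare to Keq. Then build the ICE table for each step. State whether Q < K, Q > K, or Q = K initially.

Q₀ = 2.3844e-05; Q < K (proceeds forward)

Q₀ = 2.3844e-05 vs Keq = 1.099 ⇒ Q<K, forward
Step 1:
                   E          B          C
  Initial       5.16    0.01525    0.03683
  Change    -0.04574   -0.01525    0.04574
  Equil        5.114 3.8291e-06    0.08257
  solve Keq expr → x = 0.01525; check Q = 1.099
Then change container volume by factor 0.5 (V_new/V_old).
Step 2:
                   E          B          C
  Initial      10.23 7.6582e-06     0.1651
  Change  -1.1485e-05 -3.8283e-06 1.1485e-05
  Equil        10.23 3.8299e-06     0.1651
  solve Keq expr → x = 3.8283e-06; check Q = 1.099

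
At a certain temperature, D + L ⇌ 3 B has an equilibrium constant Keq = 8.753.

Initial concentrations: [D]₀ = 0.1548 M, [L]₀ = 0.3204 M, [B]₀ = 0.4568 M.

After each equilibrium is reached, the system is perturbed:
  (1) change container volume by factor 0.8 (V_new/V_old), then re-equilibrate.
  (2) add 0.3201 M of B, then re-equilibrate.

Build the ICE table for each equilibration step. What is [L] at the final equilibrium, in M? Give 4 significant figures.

[L]_eq = 0.4029 M

Q₀ = 1.922 vs Keq = 8.753 ⇒ Q<K, forward
Step 1:
                  D         L         B
  I          0.1548    0.3204    0.4568
  C        -0.05371  -0.05371    0.1611
  E          0.1011    0.2667    0.6179
  solve Keq expr → x = 0.05371; check Q = 8.753
Then change container volume by factor 0.8 (V_new/V_old).
Step 2:
                  D         L         B
  I          0.1264    0.3334    0.7724
  C        0.009937  0.009937  -0.02981
  E          0.1363    0.3433    0.7426
  solve Keq expr → x = -0.009937; check Q = 8.753
Then add 0.3201 M of B.
Step 3:
                  D         L         B
  I          0.1363    0.3433     1.063
  C         0.05958   0.05958   -0.1787
  E          0.1959    0.4029     0.884
  solve Keq expr → x = -0.05958; check Q = 8.753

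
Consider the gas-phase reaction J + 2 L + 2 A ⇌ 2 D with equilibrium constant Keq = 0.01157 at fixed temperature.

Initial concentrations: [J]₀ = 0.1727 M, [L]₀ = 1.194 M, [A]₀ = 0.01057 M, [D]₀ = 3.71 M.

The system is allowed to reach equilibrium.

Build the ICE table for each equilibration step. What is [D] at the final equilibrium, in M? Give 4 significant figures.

Q₀ = 5.0038e+05 vs Keq = 0.01157 ⇒ Q>K, reverse
Step 1:
                    J           L           A           D
  I            0.1727       1.194     0.01057        3.71
  C             1.255        2.51        2.51       -2.51
  E             1.428       3.704       2.521         1.2
  solve Keq expr → x = -1.255; check Q = 0.01157

[D]_eq = 1.2 M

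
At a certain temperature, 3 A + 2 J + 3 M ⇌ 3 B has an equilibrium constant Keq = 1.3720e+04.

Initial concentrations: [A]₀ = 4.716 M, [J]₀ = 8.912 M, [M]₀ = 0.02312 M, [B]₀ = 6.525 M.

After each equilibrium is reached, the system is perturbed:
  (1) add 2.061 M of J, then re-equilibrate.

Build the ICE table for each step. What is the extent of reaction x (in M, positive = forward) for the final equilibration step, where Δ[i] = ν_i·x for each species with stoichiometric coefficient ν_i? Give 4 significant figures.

Q₀ = 2698 vs Keq = 1.3720e+04 ⇒ Q<K, forward
Step 1:
                    A           J           M           B
  Initial       4.716       8.912     0.02312       6.525
  Change    -0.009621   -0.006414   -0.009621    0.009621
  Equil         4.706       8.906      0.0135       6.535
  solve Keq expr → x = 0.003207; check Q = 1.3720e+04
Then add 2.061 M of J.
Step 2:
                    A           J           M           B
  Initial       4.706       10.97      0.0135       6.535
  Change    -0.001741   -0.001161   -0.001741    0.001741
  Equil         4.705       10.97     0.01176       6.536
  solve Keq expr → x = 5.8032e-04; check Q = 1.3720e+04

x = 5.8032e-04 M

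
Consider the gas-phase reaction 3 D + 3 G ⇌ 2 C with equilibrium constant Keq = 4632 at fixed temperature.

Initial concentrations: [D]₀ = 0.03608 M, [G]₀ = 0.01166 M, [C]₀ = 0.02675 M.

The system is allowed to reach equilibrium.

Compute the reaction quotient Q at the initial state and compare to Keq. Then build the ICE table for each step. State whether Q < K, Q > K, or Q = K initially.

Q₀ = 9.6106e+06 vs Keq = 4632 ⇒ Q>K, reverse
Step 1:
                   D          G          C
  init       0.03608    0.01166    0.02675
  Δ          0.02747    0.02747   -0.01831
  eq         0.06355    0.03913   0.008438
  solve Keq expr → x = -0.009156; check Q = 4632

Q₀ = 9.6106e+06; Q > K (proceeds reverse)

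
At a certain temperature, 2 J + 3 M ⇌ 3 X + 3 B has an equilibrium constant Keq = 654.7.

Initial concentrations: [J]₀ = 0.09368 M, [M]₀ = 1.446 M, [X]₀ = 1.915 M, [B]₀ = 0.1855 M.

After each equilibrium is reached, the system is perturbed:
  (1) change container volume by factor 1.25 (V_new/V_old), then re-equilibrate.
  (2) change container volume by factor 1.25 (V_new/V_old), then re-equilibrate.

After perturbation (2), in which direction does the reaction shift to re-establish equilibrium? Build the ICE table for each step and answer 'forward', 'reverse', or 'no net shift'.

Q₀ = 1.689 vs Keq = 654.7 ⇒ Q<K, forward
Step 1:
                  J         M         X         B
  Initial   0.09368     1.446     1.915    0.1855
  Change     -0.081   -0.1215    0.1215    0.1215
  Equil     0.01268     1.324     2.037     0.307
  solve Keq expr → x = 0.0405; check Q = 654.7
Then change container volume by factor 1.25 (V_new/V_old).
Step 2:
                  J         M         X         B
  Initial   0.01014      1.06     1.629    0.2456
  Change  -9.5983e-04  -0.00144   0.00144   0.00144
  Equil     0.00918     1.058     1.631     0.247
  solve Keq expr → x = 4.7991e-04; check Q = 654.7
Then change container volume by factor 1.25 (V_new/V_old).
Step 3:
                  J         M         X         B
  Initial  0.007344    0.8465     1.305    0.1976
  Change  -7.0234e-04 -0.001054  0.001054  0.001054
  Equil    0.006642    0.8455     1.306    0.1987
  solve Keq expr → x = 3.5117e-04; check Q = 654.7

Direction: forward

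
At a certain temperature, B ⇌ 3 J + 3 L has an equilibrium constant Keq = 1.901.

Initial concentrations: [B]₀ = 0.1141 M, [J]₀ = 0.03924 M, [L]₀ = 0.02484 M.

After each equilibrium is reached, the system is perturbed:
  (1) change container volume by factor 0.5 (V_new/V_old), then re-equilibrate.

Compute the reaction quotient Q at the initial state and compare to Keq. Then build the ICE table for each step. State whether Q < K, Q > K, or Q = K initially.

Q₀ = 8.1163e-09; Q < K (proceeds forward)

Q₀ = 8.1163e-09 vs Keq = 1.901 ⇒ Q<K, forward
Step 1:
                   B          J          L
  init        0.1141    0.03924    0.02484
  Δ          -0.1127     0.3382     0.3382
  eq        0.001354     0.3775     0.3631
  solve Keq expr → x = 0.1127; check Q = 1.901
Then change container volume by factor 0.5 (V_new/V_old).
Step 2:
                   B          J          L
  init      0.002708      0.755     0.7262
  Δ          0.03345    -0.1004    -0.1004
  eq         0.03616     0.6546     0.6258
  solve Keq expr → x = -0.03345; check Q = 1.901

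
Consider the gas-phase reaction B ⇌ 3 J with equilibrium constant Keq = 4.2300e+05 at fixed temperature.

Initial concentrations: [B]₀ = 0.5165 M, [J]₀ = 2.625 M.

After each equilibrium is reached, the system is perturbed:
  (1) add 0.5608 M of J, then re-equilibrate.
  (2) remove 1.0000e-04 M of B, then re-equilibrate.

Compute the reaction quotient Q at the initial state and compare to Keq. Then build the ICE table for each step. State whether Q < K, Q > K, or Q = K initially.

Q₀ = 35.02; Q < K (proceeds forward)

Q₀ = 35.02 vs Keq = 4.2300e+05 ⇒ Q<K, forward
Step 1:
                  B         J
  init       0.5165     2.625
  Δ         -0.5163     1.549
  eq      1.7191e-04     4.174
  solve Keq expr → x = 0.5163; check Q = 4.2300e+05
Then add 0.5608 M of J.
Step 2:
                  B         J
  init    1.7191e-04     4.735
  Δ       7.8982e-05 -2.3695e-04
  eq      2.5090e-04     4.735
  solve Keq expr → x = -7.8982e-05; check Q = 4.2300e+05
Then remove 1.0000e-04 M of B.
Step 3:
                  B         J
  init    1.5090e-04     4.735
  Δ       9.9952e-05 -2.9986e-04
  eq      2.5085e-04     4.734
  solve Keq expr → x = -9.9952e-05; check Q = 4.2300e+05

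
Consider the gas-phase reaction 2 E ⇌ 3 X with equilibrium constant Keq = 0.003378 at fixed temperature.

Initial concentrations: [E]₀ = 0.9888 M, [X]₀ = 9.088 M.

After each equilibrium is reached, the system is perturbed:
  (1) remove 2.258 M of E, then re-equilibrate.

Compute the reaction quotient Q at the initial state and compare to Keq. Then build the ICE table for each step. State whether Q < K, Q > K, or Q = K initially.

Q₀ = 767.7; Q > K (proceeds reverse)

Q₀ = 767.7 vs Keq = 0.003378 ⇒ Q>K, reverse
Step 1:
                    E           X
  I            0.9888       9.088
  C             5.703      -8.555
  E             6.692      0.5328
  solve Keq expr → x = -2.852; check Q = 0.003378
Then remove 2.258 M of E.
Step 2:
                    E           X
  I             4.434      0.5328
  C           0.08193     -0.1229
  E             4.516        0.41
  solve Keq expr → x = -0.04096; check Q = 0.003378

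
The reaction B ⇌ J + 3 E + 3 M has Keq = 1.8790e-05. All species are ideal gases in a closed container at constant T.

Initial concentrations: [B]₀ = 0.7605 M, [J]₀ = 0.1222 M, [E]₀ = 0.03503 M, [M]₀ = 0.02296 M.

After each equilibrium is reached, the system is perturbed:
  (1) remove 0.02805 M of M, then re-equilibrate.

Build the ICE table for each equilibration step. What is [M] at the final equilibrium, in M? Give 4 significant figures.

[M]_eq = 0.1843 M

Q₀ = 8.3600e-11 vs Keq = 1.8790e-05 ⇒ Q<K, forward
Step 1:
                  B         J         E         M
  Initial    0.7605    0.1222   0.03503   0.02296
  Change   -0.05851   0.05851    0.1755    0.1755
  Equil       0.702    0.1807    0.2106    0.1985
  solve Keq expr → x = 0.05851; check Q = 1.8790e-05
Then remove 0.02805 M of M.
Step 2:
                  B         J         E         M
  Initial     0.702    0.1807    0.2106    0.1704
  Change  -0.004614  0.004614   0.01384   0.01384
  Equil      0.6974    0.1853    0.2244    0.1843
  solve Keq expr → x = 0.004614; check Q = 1.8790e-05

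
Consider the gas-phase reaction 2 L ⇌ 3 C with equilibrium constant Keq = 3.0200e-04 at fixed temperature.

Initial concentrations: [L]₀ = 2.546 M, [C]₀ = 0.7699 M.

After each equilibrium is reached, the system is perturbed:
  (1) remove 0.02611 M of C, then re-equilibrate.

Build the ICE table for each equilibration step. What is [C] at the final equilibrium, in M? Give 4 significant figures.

Q₀ = 0.0704 vs Keq = 3.0200e-04 ⇒ Q>K, reverse
Step 1:
                  L         C
  I           2.546    0.7699
  C          0.4209   -0.6314
  E           2.967    0.1385
  solve Keq expr → x = -0.2105; check Q = 3.0200e-04
Then remove 0.02611 M of C.
Step 2:
                  L         C
  I           2.967    0.1124
  C        -0.01705   0.02558
  E            2.95     0.138
  solve Keq expr → x = 0.008526; check Q = 3.0200e-04

[C]_eq = 0.138 M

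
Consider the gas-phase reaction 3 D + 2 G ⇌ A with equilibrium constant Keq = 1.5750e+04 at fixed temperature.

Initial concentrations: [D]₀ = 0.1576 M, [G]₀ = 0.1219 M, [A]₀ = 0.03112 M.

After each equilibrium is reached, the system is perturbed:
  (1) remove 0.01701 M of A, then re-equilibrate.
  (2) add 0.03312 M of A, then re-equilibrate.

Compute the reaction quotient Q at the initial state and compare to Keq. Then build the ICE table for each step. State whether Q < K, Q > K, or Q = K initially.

Q₀ = 535; Q < K (proceeds forward)

Q₀ = 535 vs Keq = 1.5750e+04 ⇒ Q<K, forward
Step 1:
                  D         G         A
  init       0.1576    0.1219   0.03112
  Δ        -0.07164  -0.04776   0.02388
  eq        0.08596   0.07414     0.055
  solve Keq expr → x = 0.02388; check Q = 1.5750e+04
Then remove 0.01701 M of A.
Step 2:
                  D         G         A
  init      0.08596   0.07414   0.03799
  Δ       -0.005857 -0.003905  0.001952
  eq        0.08011   0.07024   0.03994
  solve Keq expr → x = 0.001952; check Q = 1.5750e+04
Then add 0.03312 M of A.
Step 3:
                  D         G         A
  init      0.08011   0.07024   0.07306
  Δ         0.01041  0.006943 -0.003472
  eq        0.09052   0.07718   0.06959
  solve Keq expr → x = -0.003472; check Q = 1.5750e+04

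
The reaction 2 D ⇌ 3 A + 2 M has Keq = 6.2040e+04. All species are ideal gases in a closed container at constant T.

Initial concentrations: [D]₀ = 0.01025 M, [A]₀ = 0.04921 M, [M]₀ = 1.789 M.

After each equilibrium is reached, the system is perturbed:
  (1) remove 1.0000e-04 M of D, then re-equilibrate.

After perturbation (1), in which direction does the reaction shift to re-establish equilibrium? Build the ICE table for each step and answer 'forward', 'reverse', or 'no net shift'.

Direction: reverse

Q₀ = 3.63 vs Keq = 6.2040e+04 ⇒ Q<K, forward
Step 1:
                  D         A         M
  I         0.01025   0.04921     1.789
  C        -0.01013    0.0152   0.01013
  E       1.1807e-04   0.06441     1.799
  solve Keq expr → x = 0.005066; check Q = 6.2040e+04
Then remove 1.0000e-04 M of D.
Step 2:
                  D         A         M
  I       1.8069e-05   0.06441     1.799
  C       9.9583e-05 -1.4937e-04 -9.9583e-05
  E       1.1765e-04   0.06426     1.799
  solve Keq expr → x = -4.9791e-05; check Q = 6.2040e+04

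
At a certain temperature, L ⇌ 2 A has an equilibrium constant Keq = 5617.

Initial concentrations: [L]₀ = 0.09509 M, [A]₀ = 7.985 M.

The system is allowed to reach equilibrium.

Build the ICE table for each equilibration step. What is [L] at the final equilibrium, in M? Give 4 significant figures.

[L]_eq = 0.01183 M

Q₀ = 670.5 vs Keq = 5617 ⇒ Q<K, forward
Step 1:
                    L           A
  Initial     0.09509       7.985
  Change     -0.08326      0.1665
  Equil       0.01183       8.152
  solve Keq expr → x = 0.08326; check Q = 5617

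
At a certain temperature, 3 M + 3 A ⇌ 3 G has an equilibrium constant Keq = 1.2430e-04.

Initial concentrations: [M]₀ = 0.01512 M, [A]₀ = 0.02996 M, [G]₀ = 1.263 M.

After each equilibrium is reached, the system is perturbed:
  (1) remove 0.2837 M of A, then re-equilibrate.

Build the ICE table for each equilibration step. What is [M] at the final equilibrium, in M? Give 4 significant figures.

Q₀ = 2.1674e+10 vs Keq = 1.2430e-04 ⇒ Q>K, reverse
Step 1:
                   M          A          G
  I          0.01512    0.02996      1.263
  C             1.19       1.19      -1.19
  E            1.205       1.22    0.07333
  solve Keq expr → x = -0.3966; check Q = 1.2430e-04
Then remove 0.2837 M of A.
Step 2:
                   M          A          G
  I            1.205     0.9359    0.07333
  C           0.0154     0.0154    -0.0154
  E             1.22     0.9513    0.05793
  solve Keq expr → x = -0.005134; check Q = 1.2430e-04

[M]_eq = 1.22 M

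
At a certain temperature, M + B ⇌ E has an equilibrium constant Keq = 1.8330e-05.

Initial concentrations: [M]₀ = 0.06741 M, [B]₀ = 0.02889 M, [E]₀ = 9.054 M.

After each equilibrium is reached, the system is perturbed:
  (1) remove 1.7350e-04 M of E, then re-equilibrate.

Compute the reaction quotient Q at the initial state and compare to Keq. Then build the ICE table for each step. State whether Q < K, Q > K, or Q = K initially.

Q₀ = 4649 vs Keq = 1.8330e-05 ⇒ Q>K, reverse
Step 1:
                    M           B           E
  I           0.06741     0.02889       9.054
  C             9.052       9.052      -9.052
  E              9.12       9.081    0.001518
  solve Keq expr → x = -9.052; check Q = 1.8330e-05
Then remove 1.7350e-04 M of E.
Step 2:
                    M           B           E
  I              9.12       9.081    0.001345
  C       -1.7344e-04 -1.7344e-04  1.7344e-04
  E              9.12       9.081    0.001518
  solve Keq expr → x = 1.7344e-04; check Q = 1.8330e-05

Q₀ = 4649; Q > K (proceeds reverse)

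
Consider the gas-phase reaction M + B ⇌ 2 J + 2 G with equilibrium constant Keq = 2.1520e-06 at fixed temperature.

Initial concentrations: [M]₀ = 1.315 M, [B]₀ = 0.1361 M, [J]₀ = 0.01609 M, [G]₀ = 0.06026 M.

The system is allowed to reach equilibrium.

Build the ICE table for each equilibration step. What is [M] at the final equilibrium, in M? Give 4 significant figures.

[M]_eq = 1.317 M

Q₀ = 5.2527e-06 vs Keq = 2.1520e-06 ⇒ Q>K, reverse
Step 1:
                    M           B           J           G
  init          1.315      0.1361     0.01609     0.06026
  Δ          0.002396    0.002396   -0.004793   -0.004793
  eq            1.317      0.1385      0.0113     0.05547
  solve Keq expr → x = -0.002396; check Q = 2.1520e-06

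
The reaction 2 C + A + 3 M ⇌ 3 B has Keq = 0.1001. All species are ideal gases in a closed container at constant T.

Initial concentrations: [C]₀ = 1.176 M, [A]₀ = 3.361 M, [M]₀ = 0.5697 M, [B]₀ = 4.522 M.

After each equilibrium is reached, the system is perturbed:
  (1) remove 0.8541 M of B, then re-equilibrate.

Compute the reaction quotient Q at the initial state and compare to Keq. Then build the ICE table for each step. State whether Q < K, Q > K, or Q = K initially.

Q₀ = 107.6 vs Keq = 0.1001 ⇒ Q>K, reverse
Step 1:
                  C         A         M         B
  Initial     1.176     3.361    0.5697     4.522
  Change      1.114    0.5572     1.672    -1.672
  Equil        2.29     3.918     2.241      2.85
  solve Keq expr → x = -0.5572; check Q = 0.1001
Then remove 0.8541 M of B.
Step 2:
                  C         A         M         B
  Initial      2.29     3.918     2.241     1.996
  Change    -0.2016   -0.1008   -0.3024    0.3024
  Equil       2.089     3.817     1.939     2.299
  solve Keq expr → x = 0.1008; check Q = 0.1001

Q₀ = 107.6; Q > K (proceeds reverse)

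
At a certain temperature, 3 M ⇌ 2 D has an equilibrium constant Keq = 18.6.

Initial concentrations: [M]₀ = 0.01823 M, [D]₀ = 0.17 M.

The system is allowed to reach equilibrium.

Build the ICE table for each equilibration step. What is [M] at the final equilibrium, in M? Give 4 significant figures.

[M]_eq = 0.09218 M

Q₀ = 4770 vs Keq = 18.6 ⇒ Q>K, reverse
Step 1:
                   M          D
  init       0.01823       0.17
  Δ          0.07395    -0.0493
  eq         0.09218     0.1207
  solve Keq expr → x = -0.02465; check Q = 18.6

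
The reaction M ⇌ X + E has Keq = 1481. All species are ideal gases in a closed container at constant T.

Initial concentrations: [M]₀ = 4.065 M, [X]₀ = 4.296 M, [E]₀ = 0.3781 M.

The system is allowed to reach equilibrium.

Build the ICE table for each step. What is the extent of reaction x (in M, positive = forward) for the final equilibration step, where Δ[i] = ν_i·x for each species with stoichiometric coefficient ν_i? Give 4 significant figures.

x = 4.04 M

Q₀ = 0.3996 vs Keq = 1481 ⇒ Q<K, forward
Step 1:
                   M          X          E
  I            4.065      4.296     0.3781
  C            -4.04       4.04       4.04
  E          0.02487      8.336      4.418
  solve Keq expr → x = 4.04; check Q = 1481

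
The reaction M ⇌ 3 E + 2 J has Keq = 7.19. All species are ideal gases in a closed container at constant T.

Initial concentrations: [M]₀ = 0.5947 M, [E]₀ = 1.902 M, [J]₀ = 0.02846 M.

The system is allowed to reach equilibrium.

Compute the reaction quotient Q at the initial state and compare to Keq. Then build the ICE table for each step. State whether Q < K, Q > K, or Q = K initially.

Q₀ = 0.009371; Q < K (proceeds forward)

Q₀ = 0.009371 vs Keq = 7.19 ⇒ Q<K, forward
Step 1:
                    M           E           J
  init         0.5947       1.902     0.02846
  Δ           -0.1992      0.5975      0.3983
  eq           0.3955       2.499      0.4268
  solve Keq expr → x = 0.1992; check Q = 7.19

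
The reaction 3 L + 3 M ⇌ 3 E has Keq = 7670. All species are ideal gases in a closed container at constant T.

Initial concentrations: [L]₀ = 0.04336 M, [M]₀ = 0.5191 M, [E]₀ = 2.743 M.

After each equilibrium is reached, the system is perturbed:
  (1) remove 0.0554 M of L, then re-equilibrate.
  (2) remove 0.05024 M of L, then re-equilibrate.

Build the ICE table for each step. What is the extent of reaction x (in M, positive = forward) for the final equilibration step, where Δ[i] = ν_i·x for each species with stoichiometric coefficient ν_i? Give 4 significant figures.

x = -0.01279 M

Q₀ = 1.8099e+06 vs Keq = 7670 ⇒ Q>K, reverse
Step 1:
                   L          M          E
  init       0.04336     0.5191      2.743
  Δ           0.1523     0.1523    -0.1523
  eq          0.1957     0.6714      2.591
  solve Keq expr → x = -0.05077; check Q = 7670
Then remove 0.0554 M of L.
Step 2:
                   L          M          E
  init        0.1403     0.6714      2.591
  Δ          0.04117    0.04117   -0.04117
  eq          0.1814     0.7126       2.55
  solve Keq expr → x = -0.01372; check Q = 7670
Then remove 0.05024 M of L.
Step 3:
                   L          M          E
  init        0.1312     0.7126       2.55
  Δ          0.03838    0.03838   -0.03838
  eq          0.1696     0.7509      2.511
  solve Keq expr → x = -0.01279; check Q = 7670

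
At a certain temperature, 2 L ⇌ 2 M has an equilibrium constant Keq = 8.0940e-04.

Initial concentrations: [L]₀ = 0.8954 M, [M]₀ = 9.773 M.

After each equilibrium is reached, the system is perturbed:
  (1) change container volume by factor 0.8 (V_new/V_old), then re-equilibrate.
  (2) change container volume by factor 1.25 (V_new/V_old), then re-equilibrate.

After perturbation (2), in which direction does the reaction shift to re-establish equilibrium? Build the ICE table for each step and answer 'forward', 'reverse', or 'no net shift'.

Q₀ = 119.1 vs Keq = 8.0940e-04 ⇒ Q>K, reverse
Step 1:
                    L           M
  Initial      0.8954       9.773
  Change        9.478      -9.478
  Equil         10.37      0.2951
  solve Keq expr → x = -4.739; check Q = 8.0940e-04
Then change container volume by factor 0.8 (V_new/V_old).
Step 2:
                    L           M
  Initial       12.97      0.3689
  Change            0           0
  Equil         12.97      0.3689
  solve Keq expr → x = 0; check Q = 8.0940e-04
Then change container volume by factor 1.25 (V_new/V_old).
Step 3:
                    L           M
  Initial       10.37      0.2951
  Change            0           0
  Equil         10.37      0.2951
  solve Keq expr → x = 0; check Q = 8.0940e-04

Direction: no net shift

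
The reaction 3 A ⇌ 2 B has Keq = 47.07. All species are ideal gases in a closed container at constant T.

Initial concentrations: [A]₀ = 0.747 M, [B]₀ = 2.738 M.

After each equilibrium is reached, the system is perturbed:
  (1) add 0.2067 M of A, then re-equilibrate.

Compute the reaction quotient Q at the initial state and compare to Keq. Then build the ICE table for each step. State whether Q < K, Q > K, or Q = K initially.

Q₀ = 17.98; Q < K (proceeds forward)

Q₀ = 17.98 vs Keq = 47.07 ⇒ Q<K, forward
Step 1:
                    A           B
  I             0.747       2.738
  C           -0.1885      0.1257
  E            0.5585       2.864
  solve Keq expr → x = 0.06283; check Q = 47.07
Then add 0.2067 M of A.
Step 2:
                    A           B
  I            0.7652       2.864
  C           -0.1903      0.1269
  E            0.5749       2.991
  solve Keq expr → x = 0.06344; check Q = 47.07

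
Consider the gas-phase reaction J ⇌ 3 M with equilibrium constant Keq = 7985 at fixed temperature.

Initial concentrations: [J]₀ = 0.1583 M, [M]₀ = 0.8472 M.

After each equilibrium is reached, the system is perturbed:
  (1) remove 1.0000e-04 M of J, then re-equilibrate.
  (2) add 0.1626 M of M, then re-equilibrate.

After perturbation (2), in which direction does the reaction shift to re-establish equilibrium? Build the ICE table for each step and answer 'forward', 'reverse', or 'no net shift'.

Direction: reverse

Q₀ = 3.841 vs Keq = 7985 ⇒ Q<K, forward
Step 1:
                  J         M
  Initial    0.1583    0.8472
  Change     -0.158     0.474
  Equil   2.8884e-04     1.321
  solve Keq expr → x = 0.158; check Q = 7985
Then remove 1.0000e-04 M of J.
Step 2:
                  J         M
  Initial 1.8884e-04     1.321
  Change  9.9804e-05 -2.9941e-04
  Equil   2.8865e-04     1.321
  solve Keq expr → x = -9.9804e-05; check Q = 7985
Then add 0.1626 M of M.
Step 3:
                  J         M
  Initial 2.8865e-04     1.484
  Change  1.1996e-04 -3.5987e-04
  Equil   4.0860e-04     1.483
  solve Keq expr → x = -1.1996e-04; check Q = 7985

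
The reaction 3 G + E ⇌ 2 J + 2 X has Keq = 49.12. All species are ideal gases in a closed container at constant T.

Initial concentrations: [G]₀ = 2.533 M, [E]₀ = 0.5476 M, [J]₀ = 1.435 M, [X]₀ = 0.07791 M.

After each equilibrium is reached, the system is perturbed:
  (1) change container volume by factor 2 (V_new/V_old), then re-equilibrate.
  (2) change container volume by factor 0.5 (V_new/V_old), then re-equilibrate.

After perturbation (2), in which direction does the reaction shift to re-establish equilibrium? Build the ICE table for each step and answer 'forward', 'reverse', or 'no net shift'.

Direction: no net shift

Q₀ = 0.001404 vs Keq = 49.12 ⇒ Q<K, forward
Step 1:
                  G         E         J         X
  Initial     2.533    0.5476     1.435   0.07791
  Change     -1.401    -0.467     0.934     0.934
  Equil       1.132   0.08062     2.369     1.012
  solve Keq expr → x = 0.467; check Q = 49.12
Then change container volume by factor 2 (V_new/V_old).
Step 2:
                  G         E         J         X
  Initial     0.566   0.04031     1.184    0.5059
  Change          0         0         0         0
  Equil       0.566   0.04031     1.184    0.5059
  solve Keq expr → x = 0; check Q = 49.12
Then change container volume by factor 0.5 (V_new/V_old).
Step 3:
                  G         E         J         X
  Initial     1.132   0.08062     2.369     1.012
  Change          0         0         0         0
  Equil       1.132   0.08062     2.369     1.012
  solve Keq expr → x = 0; check Q = 49.12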